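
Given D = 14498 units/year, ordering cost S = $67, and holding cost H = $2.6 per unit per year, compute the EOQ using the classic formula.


Formula: EOQ = sqrt(2 * D * S / H)
Numerator: 2 * 14498 * 67 = 1942732
2DS/H = 1942732 / 2.6 = 747204.6
EOQ = sqrt(747204.6) = 864.4 units

864.4 units


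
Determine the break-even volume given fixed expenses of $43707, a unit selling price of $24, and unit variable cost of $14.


Formula: BEQ = Fixed Costs / (Price - Variable Cost)
Contribution margin = $24 - $14 = $10/unit
BEQ = ceil($43707 / $10/unit) = ceil(4370.7) = 4371 units

4371 units


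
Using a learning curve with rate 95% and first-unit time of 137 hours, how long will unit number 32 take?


Formula: T_n = T_1 * (learning_rate)^(log2(n)) where learning_rate = rate/100
Doublings = log2(32) = 5
T_n = 137 * 0.95^5
T_n = 137 * 0.7738 = 106.0 hours

106.0 hours


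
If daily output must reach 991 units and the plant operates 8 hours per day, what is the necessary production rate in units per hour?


Formula: Production Rate = Daily Demand / Available Hours
Rate = 991 units/day / 8 hours/day
Rate = 123.9 units/hour

123.9 units/hour


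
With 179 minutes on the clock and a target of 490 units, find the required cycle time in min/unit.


Formula: CT = Available Time / Number of Units
CT = 179 min / 490 units
CT = 0.37 min/unit

0.37 min/unit


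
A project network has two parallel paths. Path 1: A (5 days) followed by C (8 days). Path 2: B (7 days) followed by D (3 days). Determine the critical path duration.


Path 1 = 5 + 8 = 13 days
Path 2 = 7 + 3 = 10 days
Duration = max(13, 10) = 13 days

13 days


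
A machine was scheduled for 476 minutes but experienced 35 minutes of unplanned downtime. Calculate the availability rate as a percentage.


Formula: Availability = (Planned Time - Downtime) / Planned Time * 100
Uptime = 476 - 35 = 441 min
Availability = 441 / 476 * 100 = 92.6%

92.6%


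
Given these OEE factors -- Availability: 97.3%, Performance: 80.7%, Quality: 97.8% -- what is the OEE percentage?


Formula: OEE = Availability * Performance * Quality / 10000
A * P = 97.3% * 80.7% / 100 = 78.52%
OEE = 78.52% * 97.8% / 100 = 76.8%

76.8%


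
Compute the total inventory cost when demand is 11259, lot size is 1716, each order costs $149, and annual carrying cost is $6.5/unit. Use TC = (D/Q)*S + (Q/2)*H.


TC = 11259/1716 * 149 + 1716/2 * 6.5

$6554.62


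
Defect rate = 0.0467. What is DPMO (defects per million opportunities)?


DPMO = defect_rate * 1000000 = 0.0467 * 1000000

46700


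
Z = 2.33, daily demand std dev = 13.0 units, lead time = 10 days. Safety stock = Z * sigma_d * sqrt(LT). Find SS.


Formula: SS = z * sigma_d * sqrt(LT)
sqrt(LT) = sqrt(10) = 3.1623
SS = 2.33 * 13.0 * 3.1623
SS = 95.8 units

95.8 units


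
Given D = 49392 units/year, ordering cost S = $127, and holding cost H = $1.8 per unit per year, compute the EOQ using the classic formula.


Formula: EOQ = sqrt(2 * D * S / H)
Numerator: 2 * 49392 * 127 = 12545568
2DS/H = 12545568 / 1.8 = 6969760.0
EOQ = sqrt(6969760.0) = 2640.0 units

2640.0 units


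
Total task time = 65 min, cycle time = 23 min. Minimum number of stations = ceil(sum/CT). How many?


Formula: N_min = ceil(Sum of Task Times / Cycle Time)
N_min = ceil(65 min / 23 min) = ceil(2.8261)
N_min = 3 stations

3


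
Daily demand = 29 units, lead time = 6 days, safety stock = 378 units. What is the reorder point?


Formula: ROP = (Daily Demand * Lead Time) + Safety Stock
Demand during lead time = 29 * 6 = 174 units
ROP = 174 + 378 = 552 units

552 units


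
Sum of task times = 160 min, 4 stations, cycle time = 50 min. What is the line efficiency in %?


Formula: Efficiency = Sum of Task Times / (N_stations * CT) * 100
Total station capacity = 4 stations * 50 min = 200 min
Efficiency = 160 / 200 * 100 = 80.0%

80.0%


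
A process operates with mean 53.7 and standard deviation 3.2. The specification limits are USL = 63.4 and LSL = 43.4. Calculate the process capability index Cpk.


Cpu = (63.4 - 53.7) / (3 * 3.2) = 1.01
Cpl = (53.7 - 43.4) / (3 * 3.2) = 1.07
Cpk = min(1.01, 1.07) = 1.01

1.01


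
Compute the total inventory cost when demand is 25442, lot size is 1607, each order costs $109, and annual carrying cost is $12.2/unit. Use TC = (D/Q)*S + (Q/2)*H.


TC = 25442/1607 * 109 + 1607/2 * 12.2

$11528.39


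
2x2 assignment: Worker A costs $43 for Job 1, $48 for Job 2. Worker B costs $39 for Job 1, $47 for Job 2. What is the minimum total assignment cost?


Option 1: A->1 + B->2 = $43 + $47 = $90
Option 2: A->2 + B->1 = $48 + $39 = $87
Min cost = min($90, $87) = $87

$87


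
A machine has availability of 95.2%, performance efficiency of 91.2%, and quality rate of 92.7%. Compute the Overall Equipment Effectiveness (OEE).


Formula: OEE = Availability * Performance * Quality / 10000
A * P = 95.2% * 91.2% / 100 = 86.82%
OEE = 86.82% * 92.7% / 100 = 80.5%

80.5%


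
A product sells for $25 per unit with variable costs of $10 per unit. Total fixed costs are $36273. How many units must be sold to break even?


Formula: BEQ = Fixed Costs / (Price - Variable Cost)
Contribution margin = $25 - $10 = $15/unit
BEQ = ceil($36273 / $15/unit) = ceil(2418.2) = 2419 units

2419 units


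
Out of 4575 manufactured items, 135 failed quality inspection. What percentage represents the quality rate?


Formula: Quality Rate = Good Pieces / Total Pieces * 100
Good pieces = 4575 - 135 = 4440
QR = 4440 / 4575 * 100 = 97.0%

97.0%


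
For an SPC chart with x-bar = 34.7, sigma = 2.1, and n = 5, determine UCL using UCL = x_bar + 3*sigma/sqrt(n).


UCL = 34.7 + 3 * 2.1 / sqrt(5)

37.52


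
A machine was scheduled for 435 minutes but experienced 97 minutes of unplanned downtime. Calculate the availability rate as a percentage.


Formula: Availability = (Planned Time - Downtime) / Planned Time * 100
Uptime = 435 - 97 = 338 min
Availability = 338 / 435 * 100 = 77.7%

77.7%


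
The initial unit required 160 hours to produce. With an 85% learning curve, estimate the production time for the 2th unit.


Formula: T_n = T_1 * (learning_rate)^(log2(n)) where learning_rate = rate/100
Doublings = log2(2) = 1
T_n = 160 * 0.85^1
T_n = 160 * 0.85 = 136.0 hours

136.0 hours


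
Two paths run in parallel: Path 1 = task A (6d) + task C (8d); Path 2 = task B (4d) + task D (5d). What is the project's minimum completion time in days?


Path 1 = 6 + 8 = 14 days
Path 2 = 4 + 5 = 9 days
Duration = max(14, 9) = 14 days

14 days


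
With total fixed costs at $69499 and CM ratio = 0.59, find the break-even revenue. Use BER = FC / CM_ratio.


Formula: BER = Fixed Costs / Contribution Margin Ratio
BER = $69499 / 0.59
BER = $117794.92 (to the nearest cent)

$117794.92


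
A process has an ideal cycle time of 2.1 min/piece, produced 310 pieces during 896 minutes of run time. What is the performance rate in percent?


Formula: Performance = (Ideal CT * Total Count) / Run Time * 100
Ideal output time = 2.1 * 310 = 651.0 min
Performance = 651.0 / 896 * 100 = 72.7%

72.7%


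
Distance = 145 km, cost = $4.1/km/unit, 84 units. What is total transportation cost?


TC = dist * cost * units = 145 * 4.1 * 84 = $49938.00

$49938.00


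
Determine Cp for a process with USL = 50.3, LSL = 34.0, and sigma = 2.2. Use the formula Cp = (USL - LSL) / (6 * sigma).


Cp = (50.3 - 34.0) / (6 * 2.2)

1.23


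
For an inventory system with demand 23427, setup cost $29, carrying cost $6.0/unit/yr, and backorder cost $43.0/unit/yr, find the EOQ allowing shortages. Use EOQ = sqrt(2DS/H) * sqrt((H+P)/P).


Formula: EOQ* = sqrt(2DS/H) * sqrt((H+P)/P)
Base EOQ = sqrt(2*23427*29/6.0) = 475.88 units
Correction = sqrt((6.0+43.0)/43.0) = 1.06749
EOQ* = 475.88 * 1.06749 = 508.0 units

508.0 units


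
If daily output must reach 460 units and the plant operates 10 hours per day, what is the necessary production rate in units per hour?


Formula: Production Rate = Daily Demand / Available Hours
Rate = 460 units/day / 10 hours/day
Rate = 46.0 units/hour

46.0 units/hour


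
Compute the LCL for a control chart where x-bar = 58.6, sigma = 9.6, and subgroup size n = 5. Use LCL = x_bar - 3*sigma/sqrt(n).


LCL = 58.6 - 3 * 9.6 / sqrt(5)

45.72


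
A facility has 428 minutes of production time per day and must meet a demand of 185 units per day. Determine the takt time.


Formula: Takt Time = Available Production Time / Customer Demand
Takt = 428 min/day / 185 units/day
Takt = 2.31 min/unit

2.31 min/unit


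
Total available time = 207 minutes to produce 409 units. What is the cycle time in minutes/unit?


Formula: CT = Available Time / Number of Units
CT = 207 min / 409 units
CT = 0.51 min/unit

0.51 min/unit


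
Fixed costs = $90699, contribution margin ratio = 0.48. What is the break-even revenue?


Formula: BER = Fixed Costs / Contribution Margin Ratio
BER = $90699 / 0.48
BER = $188956.25 (to the nearest cent)

$188956.25


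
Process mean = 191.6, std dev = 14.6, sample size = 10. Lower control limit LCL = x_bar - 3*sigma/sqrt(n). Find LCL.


LCL = 191.6 - 3 * 14.6 / sqrt(10)

177.75


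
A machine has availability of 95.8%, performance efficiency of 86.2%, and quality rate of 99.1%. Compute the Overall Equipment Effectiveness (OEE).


Formula: OEE = Availability * Performance * Quality / 10000
A * P = 95.8% * 86.2% / 100 = 82.58%
OEE = 82.58% * 99.1% / 100 = 81.8%

81.8%


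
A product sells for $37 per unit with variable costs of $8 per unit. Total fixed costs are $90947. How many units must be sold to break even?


Formula: BEQ = Fixed Costs / (Price - Variable Cost)
Contribution margin = $37 - $8 = $29/unit
BEQ = ceil($90947 / $29/unit) = ceil(3136.1) = 3137 units

3137 units


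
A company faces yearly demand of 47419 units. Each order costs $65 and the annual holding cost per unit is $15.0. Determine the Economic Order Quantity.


Formula: EOQ = sqrt(2 * D * S / H)
Numerator: 2 * 47419 * 65 = 6164470
2DS/H = 6164470 / 15.0 = 410964.7
EOQ = sqrt(410964.7) = 641.1 units

641.1 units


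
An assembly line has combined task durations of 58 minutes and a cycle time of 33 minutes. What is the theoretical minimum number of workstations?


Formula: N_min = ceil(Sum of Task Times / Cycle Time)
N_min = ceil(58 min / 33 min) = ceil(1.7576)
N_min = 2 stations

2


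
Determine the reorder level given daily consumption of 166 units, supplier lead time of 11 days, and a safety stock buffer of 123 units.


Formula: ROP = (Daily Demand * Lead Time) + Safety Stock
Demand during lead time = 166 * 11 = 1826 units
ROP = 1826 + 123 = 1949 units

1949 units


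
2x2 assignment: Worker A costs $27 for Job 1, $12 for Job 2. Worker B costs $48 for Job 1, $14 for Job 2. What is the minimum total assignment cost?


Option 1: A->1 + B->2 = $27 + $14 = $41
Option 2: A->2 + B->1 = $12 + $48 = $60
Min cost = min($41, $60) = $41

$41


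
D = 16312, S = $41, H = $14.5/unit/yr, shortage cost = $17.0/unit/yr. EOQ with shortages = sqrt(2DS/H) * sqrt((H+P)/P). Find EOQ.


Formula: EOQ* = sqrt(2DS/H) * sqrt((H+P)/P)
Base EOQ = sqrt(2*16312*41/14.5) = 303.72 units
Correction = sqrt((14.5+17.0)/17.0) = 1.36123
EOQ* = 303.72 * 1.36123 = 413.4 units

413.4 units


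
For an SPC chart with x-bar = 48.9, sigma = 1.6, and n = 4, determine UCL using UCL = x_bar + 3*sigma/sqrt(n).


UCL = 48.9 + 3 * 1.6 / sqrt(4)

51.3


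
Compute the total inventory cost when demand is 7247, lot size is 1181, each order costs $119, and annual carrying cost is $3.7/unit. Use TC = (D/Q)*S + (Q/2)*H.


TC = 7247/1181 * 119 + 1181/2 * 3.7

$2915.07


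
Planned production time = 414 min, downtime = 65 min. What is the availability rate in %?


Formula: Availability = (Planned Time - Downtime) / Planned Time * 100
Uptime = 414 - 65 = 349 min
Availability = 349 / 414 * 100 = 84.3%

84.3%


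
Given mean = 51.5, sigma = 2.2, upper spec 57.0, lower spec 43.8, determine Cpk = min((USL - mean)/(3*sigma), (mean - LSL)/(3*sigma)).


Cpu = (57.0 - 51.5) / (3 * 2.2) = 0.83
Cpl = (51.5 - 43.8) / (3 * 2.2) = 1.17
Cpk = min(0.83, 1.17) = 0.83

0.83


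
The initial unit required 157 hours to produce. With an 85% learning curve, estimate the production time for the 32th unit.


Formula: T_n = T_1 * (learning_rate)^(log2(n)) where learning_rate = rate/100
Doublings = log2(32) = 5
T_n = 157 * 0.85^5
T_n = 157 * 0.4437 = 69.7 hours

69.7 hours


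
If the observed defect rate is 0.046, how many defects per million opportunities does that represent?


DPMO = defect_rate * 1000000 = 0.046 * 1000000

46000


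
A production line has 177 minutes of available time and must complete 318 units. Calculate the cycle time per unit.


Formula: CT = Available Time / Number of Units
CT = 177 min / 318 units
CT = 0.56 min/unit

0.56 min/unit


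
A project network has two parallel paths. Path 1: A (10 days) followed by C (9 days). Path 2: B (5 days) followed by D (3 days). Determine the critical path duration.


Path 1 = 10 + 9 = 19 days
Path 2 = 5 + 3 = 8 days
Duration = max(19, 8) = 19 days

19 days


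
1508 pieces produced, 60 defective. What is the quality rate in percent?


Formula: Quality Rate = Good Pieces / Total Pieces * 100
Good pieces = 1508 - 60 = 1448
QR = 1448 / 1508 * 100 = 96.0%

96.0%


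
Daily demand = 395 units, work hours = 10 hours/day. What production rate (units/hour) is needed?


Formula: Production Rate = Daily Demand / Available Hours
Rate = 395 units/day / 10 hours/day
Rate = 39.5 units/hour

39.5 units/hour


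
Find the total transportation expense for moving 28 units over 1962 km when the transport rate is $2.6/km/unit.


TC = dist * cost * units = 1962 * 2.6 * 28 = $142833.60

$142833.60


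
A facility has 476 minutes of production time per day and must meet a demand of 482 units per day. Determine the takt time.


Formula: Takt Time = Available Production Time / Customer Demand
Takt = 476 min/day / 482 units/day
Takt = 0.99 min/unit

0.99 min/unit


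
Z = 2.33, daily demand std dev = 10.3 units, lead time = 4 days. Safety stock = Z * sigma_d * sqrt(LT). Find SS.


Formula: SS = z * sigma_d * sqrt(LT)
sqrt(LT) = sqrt(4) = 2.0
SS = 2.33 * 10.3 * 2.0
SS = 48.0 units

48.0 units


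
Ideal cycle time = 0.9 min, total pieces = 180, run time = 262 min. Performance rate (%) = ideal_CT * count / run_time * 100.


Formula: Performance = (Ideal CT * Total Count) / Run Time * 100
Ideal output time = 0.9 * 180 = 162.0 min
Performance = 162.0 / 262 * 100 = 61.8%

61.8%


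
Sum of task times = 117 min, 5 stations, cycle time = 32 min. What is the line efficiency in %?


Formula: Efficiency = Sum of Task Times / (N_stations * CT) * 100
Total station capacity = 5 stations * 32 min = 160 min
Efficiency = 117 / 160 * 100 = 73.1%

73.1%


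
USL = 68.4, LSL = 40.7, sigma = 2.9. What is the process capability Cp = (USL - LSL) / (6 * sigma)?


Cp = (68.4 - 40.7) / (6 * 2.9)

1.59


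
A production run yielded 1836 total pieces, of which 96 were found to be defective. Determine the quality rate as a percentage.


Formula: Quality Rate = Good Pieces / Total Pieces * 100
Good pieces = 1836 - 96 = 1740
QR = 1740 / 1836 * 100 = 94.8%

94.8%


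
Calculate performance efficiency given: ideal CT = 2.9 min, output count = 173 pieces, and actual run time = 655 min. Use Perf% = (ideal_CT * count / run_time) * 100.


Formula: Performance = (Ideal CT * Total Count) / Run Time * 100
Ideal output time = 2.9 * 173 = 501.7 min
Performance = 501.7 / 655 * 100 = 76.6%

76.6%


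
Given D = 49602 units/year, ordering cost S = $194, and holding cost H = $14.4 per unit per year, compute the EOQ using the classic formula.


Formula: EOQ = sqrt(2 * D * S / H)
Numerator: 2 * 49602 * 194 = 19245576
2DS/H = 19245576 / 14.4 = 1336498.3
EOQ = sqrt(1336498.3) = 1156.1 units

1156.1 units


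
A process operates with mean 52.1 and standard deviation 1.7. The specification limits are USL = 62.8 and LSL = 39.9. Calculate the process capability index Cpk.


Cpu = (62.8 - 52.1) / (3 * 1.7) = 2.1
Cpl = (52.1 - 39.9) / (3 * 1.7) = 2.39
Cpk = min(2.1, 2.39) = 2.1

2.1


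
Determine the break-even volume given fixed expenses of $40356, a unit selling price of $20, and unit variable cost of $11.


Formula: BEQ = Fixed Costs / (Price - Variable Cost)
Contribution margin = $20 - $11 = $9/unit
BEQ = ceil($40356 / $9/unit) = ceil(4484.0) = 4484 units

4484 units


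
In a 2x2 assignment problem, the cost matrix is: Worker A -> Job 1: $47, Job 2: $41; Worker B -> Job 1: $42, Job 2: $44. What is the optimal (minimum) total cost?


Option 1: A->1 + B->2 = $47 + $44 = $91
Option 2: A->2 + B->1 = $41 + $42 = $83
Min cost = min($91, $83) = $83

$83


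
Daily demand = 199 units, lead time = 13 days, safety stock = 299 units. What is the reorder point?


Formula: ROP = (Daily Demand * Lead Time) + Safety Stock
Demand during lead time = 199 * 13 = 2587 units
ROP = 2587 + 299 = 2886 units

2886 units


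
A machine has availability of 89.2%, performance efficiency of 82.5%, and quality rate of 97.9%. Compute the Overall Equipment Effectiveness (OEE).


Formula: OEE = Availability * Performance * Quality / 10000
A * P = 89.2% * 82.5% / 100 = 73.59%
OEE = 73.59% * 97.9% / 100 = 72.0%

72.0%


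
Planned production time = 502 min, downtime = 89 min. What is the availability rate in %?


Formula: Availability = (Planned Time - Downtime) / Planned Time * 100
Uptime = 502 - 89 = 413 min
Availability = 413 / 502 * 100 = 82.3%

82.3%


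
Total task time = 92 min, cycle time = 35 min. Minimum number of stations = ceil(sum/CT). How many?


Formula: N_min = ceil(Sum of Task Times / Cycle Time)
N_min = ceil(92 min / 35 min) = ceil(2.6286)
N_min = 3 stations

3


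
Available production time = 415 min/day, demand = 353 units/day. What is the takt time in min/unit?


Formula: Takt Time = Available Production Time / Customer Demand
Takt = 415 min/day / 353 units/day
Takt = 1.18 min/unit

1.18 min/unit


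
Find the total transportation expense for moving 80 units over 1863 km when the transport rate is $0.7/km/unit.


TC = dist * cost * units = 1863 * 0.7 * 80 = $104328.00

$104328.00


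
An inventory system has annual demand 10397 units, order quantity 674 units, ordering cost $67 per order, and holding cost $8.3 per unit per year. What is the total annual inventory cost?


TC = 10397/674 * 67 + 674/2 * 8.3

$3830.63


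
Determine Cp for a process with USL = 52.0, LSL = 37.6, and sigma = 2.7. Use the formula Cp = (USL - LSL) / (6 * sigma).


Cp = (52.0 - 37.6) / (6 * 2.7)

0.89


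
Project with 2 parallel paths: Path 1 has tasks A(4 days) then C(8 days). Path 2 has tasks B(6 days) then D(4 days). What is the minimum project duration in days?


Path 1 = 4 + 8 = 12 days
Path 2 = 6 + 4 = 10 days
Duration = max(12, 10) = 12 days

12 days


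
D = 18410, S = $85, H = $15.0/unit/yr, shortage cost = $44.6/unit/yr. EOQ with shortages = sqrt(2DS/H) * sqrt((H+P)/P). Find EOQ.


Formula: EOQ* = sqrt(2DS/H) * sqrt((H+P)/P)
Base EOQ = sqrt(2*18410*85/15.0) = 456.78 units
Correction = sqrt((15.0+44.6)/44.6) = 1.15599
EOQ* = 456.78 * 1.15599 = 528.0 units

528.0 units


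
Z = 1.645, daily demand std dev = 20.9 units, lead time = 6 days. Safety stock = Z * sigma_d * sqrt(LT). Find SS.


Formula: SS = z * sigma_d * sqrt(LT)
sqrt(LT) = sqrt(6) = 2.4495
SS = 1.645 * 20.9 * 2.4495
SS = 84.2 units

84.2 units


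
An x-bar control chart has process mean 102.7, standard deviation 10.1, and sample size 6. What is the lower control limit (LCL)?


LCL = 102.7 - 3 * 10.1 / sqrt(6)

90.33


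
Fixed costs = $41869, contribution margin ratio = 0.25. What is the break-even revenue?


Formula: BER = Fixed Costs / Contribution Margin Ratio
BER = $41869 / 0.25
BER = $167476.00 (to the nearest cent)

$167476.00


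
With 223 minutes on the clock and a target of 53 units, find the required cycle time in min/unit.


Formula: CT = Available Time / Number of Units
CT = 223 min / 53 units
CT = 4.21 min/unit

4.21 min/unit


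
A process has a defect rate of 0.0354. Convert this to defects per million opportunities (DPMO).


DPMO = defect_rate * 1000000 = 0.0354 * 1000000

35400


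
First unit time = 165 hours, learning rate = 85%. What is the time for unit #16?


Formula: T_n = T_1 * (learning_rate)^(log2(n)) where learning_rate = rate/100
Doublings = log2(16) = 4
T_n = 165 * 0.85^4
T_n = 165 * 0.522 = 86.1 hours

86.1 hours


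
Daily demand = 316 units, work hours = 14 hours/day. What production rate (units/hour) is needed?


Formula: Production Rate = Daily Demand / Available Hours
Rate = 316 units/day / 14 hours/day
Rate = 22.6 units/hour

22.6 units/hour


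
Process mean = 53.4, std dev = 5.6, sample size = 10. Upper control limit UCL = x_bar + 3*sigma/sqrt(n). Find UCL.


UCL = 53.4 + 3 * 5.6 / sqrt(10)

58.71


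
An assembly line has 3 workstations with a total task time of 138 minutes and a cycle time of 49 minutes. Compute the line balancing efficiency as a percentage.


Formula: Efficiency = Sum of Task Times / (N_stations * CT) * 100
Total station capacity = 3 stations * 49 min = 147 min
Efficiency = 138 / 147 * 100 = 93.9%

93.9%


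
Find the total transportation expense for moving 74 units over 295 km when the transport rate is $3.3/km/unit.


TC = dist * cost * units = 295 * 3.3 * 74 = $72039.00

$72039.00


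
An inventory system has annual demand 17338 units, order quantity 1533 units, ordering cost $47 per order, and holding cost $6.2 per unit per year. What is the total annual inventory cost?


TC = 17338/1533 * 47 + 1533/2 * 6.2

$5283.86


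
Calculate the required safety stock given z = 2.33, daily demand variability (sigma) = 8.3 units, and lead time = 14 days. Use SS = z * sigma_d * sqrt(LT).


Formula: SS = z * sigma_d * sqrt(LT)
sqrt(LT) = sqrt(14) = 3.7417
SS = 2.33 * 8.3 * 3.7417
SS = 72.4 units

72.4 units


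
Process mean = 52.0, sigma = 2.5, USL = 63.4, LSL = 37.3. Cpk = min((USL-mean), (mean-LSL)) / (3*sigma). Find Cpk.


Cpu = (63.4 - 52.0) / (3 * 2.5) = 1.52
Cpl = (52.0 - 37.3) / (3 * 2.5) = 1.96
Cpk = min(1.52, 1.96) = 1.52

1.52


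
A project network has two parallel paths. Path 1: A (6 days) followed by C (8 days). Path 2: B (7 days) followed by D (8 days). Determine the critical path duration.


Path 1 = 6 + 8 = 14 days
Path 2 = 7 + 8 = 15 days
Duration = max(14, 15) = 15 days

15 days


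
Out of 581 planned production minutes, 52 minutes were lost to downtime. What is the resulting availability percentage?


Formula: Availability = (Planned Time - Downtime) / Planned Time * 100
Uptime = 581 - 52 = 529 min
Availability = 529 / 581 * 100 = 91.0%

91.0%


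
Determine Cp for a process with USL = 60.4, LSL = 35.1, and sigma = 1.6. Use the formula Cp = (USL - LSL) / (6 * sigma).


Cp = (60.4 - 35.1) / (6 * 1.6)

2.64


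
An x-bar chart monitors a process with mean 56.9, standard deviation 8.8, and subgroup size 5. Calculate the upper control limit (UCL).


UCL = 56.9 + 3 * 8.8 / sqrt(5)

68.71


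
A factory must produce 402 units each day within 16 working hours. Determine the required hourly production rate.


Formula: Production Rate = Daily Demand / Available Hours
Rate = 402 units/day / 16 hours/day
Rate = 25.1 units/hour

25.1 units/hour


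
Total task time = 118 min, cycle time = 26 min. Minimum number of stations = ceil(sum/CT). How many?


Formula: N_min = ceil(Sum of Task Times / Cycle Time)
N_min = ceil(118 min / 26 min) = ceil(4.5385)
N_min = 5 stations

5


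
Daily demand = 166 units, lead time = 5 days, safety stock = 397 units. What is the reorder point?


Formula: ROP = (Daily Demand * Lead Time) + Safety Stock
Demand during lead time = 166 * 5 = 830 units
ROP = 830 + 397 = 1227 units

1227 units


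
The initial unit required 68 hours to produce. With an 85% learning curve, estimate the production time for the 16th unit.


Formula: T_n = T_1 * (learning_rate)^(log2(n)) where learning_rate = rate/100
Doublings = log2(16) = 4
T_n = 68 * 0.85^4
T_n = 68 * 0.522 = 35.5 hours

35.5 hours


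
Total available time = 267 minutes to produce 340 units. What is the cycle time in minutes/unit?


Formula: CT = Available Time / Number of Units
CT = 267 min / 340 units
CT = 0.79 min/unit

0.79 min/unit


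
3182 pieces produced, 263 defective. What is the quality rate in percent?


Formula: Quality Rate = Good Pieces / Total Pieces * 100
Good pieces = 3182 - 263 = 2919
QR = 2919 / 3182 * 100 = 91.7%

91.7%


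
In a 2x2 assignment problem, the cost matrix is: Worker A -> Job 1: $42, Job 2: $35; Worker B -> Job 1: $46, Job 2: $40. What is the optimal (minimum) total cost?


Option 1: A->1 + B->2 = $42 + $40 = $82
Option 2: A->2 + B->1 = $35 + $46 = $81
Min cost = min($82, $81) = $81

$81


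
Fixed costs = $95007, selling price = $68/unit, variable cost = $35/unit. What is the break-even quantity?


Formula: BEQ = Fixed Costs / (Price - Variable Cost)
Contribution margin = $68 - $35 = $33/unit
BEQ = ceil($95007 / $33/unit) = ceil(2879.0) = 2879 units

2879 units


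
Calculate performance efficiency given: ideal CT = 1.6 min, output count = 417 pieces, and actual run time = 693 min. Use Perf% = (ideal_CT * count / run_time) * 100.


Formula: Performance = (Ideal CT * Total Count) / Run Time * 100
Ideal output time = 1.6 * 417 = 667.2 min
Performance = 667.2 / 693 * 100 = 96.3%

96.3%


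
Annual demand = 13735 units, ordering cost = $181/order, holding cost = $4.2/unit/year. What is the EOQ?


Formula: EOQ = sqrt(2 * D * S / H)
Numerator: 2 * 13735 * 181 = 4972070
2DS/H = 4972070 / 4.2 = 1183826.2
EOQ = sqrt(1183826.2) = 1088.0 units

1088.0 units


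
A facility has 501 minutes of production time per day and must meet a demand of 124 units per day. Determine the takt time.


Formula: Takt Time = Available Production Time / Customer Demand
Takt = 501 min/day / 124 units/day
Takt = 4.04 min/unit

4.04 min/unit


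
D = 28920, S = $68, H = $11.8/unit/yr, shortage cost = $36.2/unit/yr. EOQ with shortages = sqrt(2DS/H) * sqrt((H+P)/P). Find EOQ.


Formula: EOQ* = sqrt(2DS/H) * sqrt((H+P)/P)
Base EOQ = sqrt(2*28920*68/11.8) = 577.33 units
Correction = sqrt((11.8+36.2)/36.2) = 1.15151
EOQ* = 577.33 * 1.15151 = 664.8 units

664.8 units


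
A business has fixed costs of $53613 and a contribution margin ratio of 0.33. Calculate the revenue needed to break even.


Formula: BER = Fixed Costs / Contribution Margin Ratio
BER = $53613 / 0.33
BER = $162463.64 (to the nearest cent)

$162463.64


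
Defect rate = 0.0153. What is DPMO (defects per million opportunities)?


DPMO = defect_rate * 1000000 = 0.0153 * 1000000

15300


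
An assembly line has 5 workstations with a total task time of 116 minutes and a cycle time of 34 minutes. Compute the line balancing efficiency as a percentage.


Formula: Efficiency = Sum of Task Times / (N_stations * CT) * 100
Total station capacity = 5 stations * 34 min = 170 min
Efficiency = 116 / 170 * 100 = 68.2%

68.2%


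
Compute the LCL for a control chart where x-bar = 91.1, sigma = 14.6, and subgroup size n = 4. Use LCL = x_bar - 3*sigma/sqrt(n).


LCL = 91.1 - 3 * 14.6 / sqrt(4)

69.2


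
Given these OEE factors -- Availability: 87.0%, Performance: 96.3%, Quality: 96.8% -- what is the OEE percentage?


Formula: OEE = Availability * Performance * Quality / 10000
A * P = 87.0% * 96.3% / 100 = 83.78%
OEE = 83.78% * 96.8% / 100 = 81.1%

81.1%


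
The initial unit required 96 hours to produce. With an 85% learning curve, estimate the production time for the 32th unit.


Formula: T_n = T_1 * (learning_rate)^(log2(n)) where learning_rate = rate/100
Doublings = log2(32) = 5
T_n = 96 * 0.85^5
T_n = 96 * 0.4437 = 42.6 hours

42.6 hours


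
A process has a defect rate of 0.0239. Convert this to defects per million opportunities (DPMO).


DPMO = defect_rate * 1000000 = 0.0239 * 1000000

23900


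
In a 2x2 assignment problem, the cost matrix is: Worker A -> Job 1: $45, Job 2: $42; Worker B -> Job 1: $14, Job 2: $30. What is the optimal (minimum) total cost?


Option 1: A->1 + B->2 = $45 + $30 = $75
Option 2: A->2 + B->1 = $42 + $14 = $56
Min cost = min($75, $56) = $56

$56


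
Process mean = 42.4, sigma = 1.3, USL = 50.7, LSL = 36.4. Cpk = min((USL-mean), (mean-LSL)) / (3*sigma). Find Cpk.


Cpu = (50.7 - 42.4) / (3 * 1.3) = 2.13
Cpl = (42.4 - 36.4) / (3 * 1.3) = 1.54
Cpk = min(2.13, 1.54) = 1.54

1.54


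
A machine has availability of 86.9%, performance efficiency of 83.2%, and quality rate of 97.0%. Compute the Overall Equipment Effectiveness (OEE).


Formula: OEE = Availability * Performance * Quality / 10000
A * P = 86.9% * 83.2% / 100 = 72.3%
OEE = 72.3% * 97.0% / 100 = 70.1%

70.1%


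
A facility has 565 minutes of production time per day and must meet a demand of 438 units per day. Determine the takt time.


Formula: Takt Time = Available Production Time / Customer Demand
Takt = 565 min/day / 438 units/day
Takt = 1.29 min/unit

1.29 min/unit


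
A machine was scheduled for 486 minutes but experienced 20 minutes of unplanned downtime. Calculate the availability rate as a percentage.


Formula: Availability = (Planned Time - Downtime) / Planned Time * 100
Uptime = 486 - 20 = 466 min
Availability = 466 / 486 * 100 = 95.9%

95.9%


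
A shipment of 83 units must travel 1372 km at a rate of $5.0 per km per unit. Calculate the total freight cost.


TC = dist * cost * units = 1372 * 5.0 * 83 = $569380.00

$569380.00


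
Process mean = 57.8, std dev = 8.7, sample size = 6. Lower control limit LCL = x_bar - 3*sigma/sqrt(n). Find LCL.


LCL = 57.8 - 3 * 8.7 / sqrt(6)

47.14


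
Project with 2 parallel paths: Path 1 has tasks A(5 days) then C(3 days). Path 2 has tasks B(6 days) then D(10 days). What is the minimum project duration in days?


Path 1 = 5 + 3 = 8 days
Path 2 = 6 + 10 = 16 days
Duration = max(8, 16) = 16 days

16 days


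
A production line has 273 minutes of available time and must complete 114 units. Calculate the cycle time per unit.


Formula: CT = Available Time / Number of Units
CT = 273 min / 114 units
CT = 2.39 min/unit

2.39 min/unit


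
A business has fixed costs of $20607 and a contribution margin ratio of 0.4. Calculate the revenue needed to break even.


Formula: BER = Fixed Costs / Contribution Margin Ratio
BER = $20607 / 0.4
BER = $51517.50 (to the nearest cent)

$51517.50


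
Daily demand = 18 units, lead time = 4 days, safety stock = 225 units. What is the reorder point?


Formula: ROP = (Daily Demand * Lead Time) + Safety Stock
Demand during lead time = 18 * 4 = 72 units
ROP = 72 + 225 = 297 units

297 units


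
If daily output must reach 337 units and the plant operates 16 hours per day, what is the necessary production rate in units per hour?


Formula: Production Rate = Daily Demand / Available Hours
Rate = 337 units/day / 16 hours/day
Rate = 21.1 units/hour

21.1 units/hour


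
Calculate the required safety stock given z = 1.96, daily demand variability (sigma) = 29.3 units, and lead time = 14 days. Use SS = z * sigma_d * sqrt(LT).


Formula: SS = z * sigma_d * sqrt(LT)
sqrt(LT) = sqrt(14) = 3.7417
SS = 1.96 * 29.3 * 3.7417
SS = 214.9 units

214.9 units


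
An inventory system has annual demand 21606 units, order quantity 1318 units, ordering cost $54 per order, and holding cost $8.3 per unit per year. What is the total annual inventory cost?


TC = 21606/1318 * 54 + 1318/2 * 8.3

$6354.92


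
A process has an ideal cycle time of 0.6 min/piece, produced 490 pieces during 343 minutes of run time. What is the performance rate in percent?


Formula: Performance = (Ideal CT * Total Count) / Run Time * 100
Ideal output time = 0.6 * 490 = 294.0 min
Performance = 294.0 / 343 * 100 = 85.7%

85.7%


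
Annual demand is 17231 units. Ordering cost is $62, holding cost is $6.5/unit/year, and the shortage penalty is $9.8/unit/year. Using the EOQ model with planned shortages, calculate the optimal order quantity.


Formula: EOQ* = sqrt(2DS/H) * sqrt((H+P)/P)
Base EOQ = sqrt(2*17231*62/6.5) = 573.34 units
Correction = sqrt((6.5+9.8)/9.8) = 1.28968
EOQ* = 573.34 * 1.28968 = 739.4 units

739.4 units


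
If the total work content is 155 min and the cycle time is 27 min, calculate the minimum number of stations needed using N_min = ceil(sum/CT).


Formula: N_min = ceil(Sum of Task Times / Cycle Time)
N_min = ceil(155 min / 27 min) = ceil(5.7407)
N_min = 6 stations

6


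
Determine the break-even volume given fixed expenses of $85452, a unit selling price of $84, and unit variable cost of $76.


Formula: BEQ = Fixed Costs / (Price - Variable Cost)
Contribution margin = $84 - $76 = $8/unit
BEQ = ceil($85452 / $8/unit) = ceil(10681.5) = 10682 units

10682 units


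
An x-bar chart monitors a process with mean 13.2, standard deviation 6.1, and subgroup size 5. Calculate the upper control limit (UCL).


UCL = 13.2 + 3 * 6.1 / sqrt(5)

21.38


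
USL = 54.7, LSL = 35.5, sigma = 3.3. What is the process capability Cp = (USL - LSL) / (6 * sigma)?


Cp = (54.7 - 35.5) / (6 * 3.3)

0.97


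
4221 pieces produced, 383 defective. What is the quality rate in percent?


Formula: Quality Rate = Good Pieces / Total Pieces * 100
Good pieces = 4221 - 383 = 3838
QR = 3838 / 4221 * 100 = 90.9%

90.9%


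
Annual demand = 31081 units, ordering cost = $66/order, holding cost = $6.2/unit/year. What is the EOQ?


Formula: EOQ = sqrt(2 * D * S / H)
Numerator: 2 * 31081 * 66 = 4102692
2DS/H = 4102692 / 6.2 = 661724.5
EOQ = sqrt(661724.5) = 813.5 units

813.5 units


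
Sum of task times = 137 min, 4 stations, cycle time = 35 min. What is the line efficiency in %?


Formula: Efficiency = Sum of Task Times / (N_stations * CT) * 100
Total station capacity = 4 stations * 35 min = 140 min
Efficiency = 137 / 140 * 100 = 97.9%

97.9%


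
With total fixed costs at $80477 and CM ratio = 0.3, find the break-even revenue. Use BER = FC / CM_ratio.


Formula: BER = Fixed Costs / Contribution Margin Ratio
BER = $80477 / 0.3
BER = $268256.67 (to the nearest cent)

$268256.67


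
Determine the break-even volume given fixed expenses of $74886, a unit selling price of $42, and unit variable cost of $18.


Formula: BEQ = Fixed Costs / (Price - Variable Cost)
Contribution margin = $42 - $18 = $24/unit
BEQ = ceil($74886 / $24/unit) = ceil(3120.25) = 3121 units

3121 units


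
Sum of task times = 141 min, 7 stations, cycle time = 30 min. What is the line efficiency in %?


Formula: Efficiency = Sum of Task Times / (N_stations * CT) * 100
Total station capacity = 7 stations * 30 min = 210 min
Efficiency = 141 / 210 * 100 = 67.1%

67.1%


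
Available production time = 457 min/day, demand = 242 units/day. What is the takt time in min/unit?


Formula: Takt Time = Available Production Time / Customer Demand
Takt = 457 min/day / 242 units/day
Takt = 1.89 min/unit

1.89 min/unit


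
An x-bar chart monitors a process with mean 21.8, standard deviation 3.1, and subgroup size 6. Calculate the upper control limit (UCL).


UCL = 21.8 + 3 * 3.1 / sqrt(6)

25.6


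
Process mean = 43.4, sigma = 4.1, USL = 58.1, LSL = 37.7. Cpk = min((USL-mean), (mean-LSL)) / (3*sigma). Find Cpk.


Cpu = (58.1 - 43.4) / (3 * 4.1) = 1.2
Cpl = (43.4 - 37.7) / (3 * 4.1) = 0.46
Cpk = min(1.2, 0.46) = 0.46

0.46


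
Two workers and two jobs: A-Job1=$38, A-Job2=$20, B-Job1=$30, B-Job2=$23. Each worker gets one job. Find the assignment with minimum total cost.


Option 1: A->1 + B->2 = $38 + $23 = $61
Option 2: A->2 + B->1 = $20 + $30 = $50
Min cost = min($61, $50) = $50

$50


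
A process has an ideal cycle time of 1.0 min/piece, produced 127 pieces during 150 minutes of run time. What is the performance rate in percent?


Formula: Performance = (Ideal CT * Total Count) / Run Time * 100
Ideal output time = 1.0 * 127 = 127.0 min
Performance = 127.0 / 150 * 100 = 84.7%

84.7%


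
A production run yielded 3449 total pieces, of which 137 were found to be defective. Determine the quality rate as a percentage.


Formula: Quality Rate = Good Pieces / Total Pieces * 100
Good pieces = 3449 - 137 = 3312
QR = 3312 / 3449 * 100 = 96.0%

96.0%


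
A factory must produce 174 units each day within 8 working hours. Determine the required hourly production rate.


Formula: Production Rate = Daily Demand / Available Hours
Rate = 174 units/day / 8 hours/day
Rate = 21.8 units/hour

21.8 units/hour


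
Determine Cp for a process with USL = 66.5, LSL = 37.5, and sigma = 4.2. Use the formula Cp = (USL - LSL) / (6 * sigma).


Cp = (66.5 - 37.5) / (6 * 4.2)

1.15


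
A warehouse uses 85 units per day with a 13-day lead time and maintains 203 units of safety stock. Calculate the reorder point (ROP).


Formula: ROP = (Daily Demand * Lead Time) + Safety Stock
Demand during lead time = 85 * 13 = 1105 units
ROP = 1105 + 203 = 1308 units

1308 units


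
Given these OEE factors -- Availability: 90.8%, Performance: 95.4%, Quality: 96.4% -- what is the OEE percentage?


Formula: OEE = Availability * Performance * Quality / 10000
A * P = 90.8% * 95.4% / 100 = 86.62%
OEE = 86.62% * 96.4% / 100 = 83.5%

83.5%


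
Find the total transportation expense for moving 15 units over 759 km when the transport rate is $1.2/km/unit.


TC = dist * cost * units = 759 * 1.2 * 15 = $13662.00

$13662.00


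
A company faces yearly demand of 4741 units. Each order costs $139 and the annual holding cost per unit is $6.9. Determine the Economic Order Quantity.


Formula: EOQ = sqrt(2 * D * S / H)
Numerator: 2 * 4741 * 139 = 1317998
2DS/H = 1317998 / 6.9 = 191014.2
EOQ = sqrt(191014.2) = 437.1 units

437.1 units


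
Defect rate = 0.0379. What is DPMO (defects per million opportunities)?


DPMO = defect_rate * 1000000 = 0.0379 * 1000000

37900


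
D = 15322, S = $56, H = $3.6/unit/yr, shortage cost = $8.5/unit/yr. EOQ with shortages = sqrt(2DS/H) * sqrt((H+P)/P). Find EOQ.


Formula: EOQ* = sqrt(2DS/H) * sqrt((H+P)/P)
Base EOQ = sqrt(2*15322*56/3.6) = 690.42 units
Correction = sqrt((3.6+8.5)/8.5) = 1.19312
EOQ* = 690.42 * 1.19312 = 823.8 units

823.8 units


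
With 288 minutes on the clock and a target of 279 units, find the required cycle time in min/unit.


Formula: CT = Available Time / Number of Units
CT = 288 min / 279 units
CT = 1.03 min/unit

1.03 min/unit


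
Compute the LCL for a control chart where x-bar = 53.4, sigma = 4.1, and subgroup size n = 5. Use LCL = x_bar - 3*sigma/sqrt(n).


LCL = 53.4 - 3 * 4.1 / sqrt(5)

47.9


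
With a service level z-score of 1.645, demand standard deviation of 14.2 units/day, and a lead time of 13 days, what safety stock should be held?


Formula: SS = z * sigma_d * sqrt(LT)
sqrt(LT) = sqrt(13) = 3.6056
SS = 1.645 * 14.2 * 3.6056
SS = 84.2 units

84.2 units


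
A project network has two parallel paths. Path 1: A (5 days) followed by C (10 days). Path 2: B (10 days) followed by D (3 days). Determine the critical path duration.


Path 1 = 5 + 10 = 15 days
Path 2 = 10 + 3 = 13 days
Duration = max(15, 13) = 15 days

15 days


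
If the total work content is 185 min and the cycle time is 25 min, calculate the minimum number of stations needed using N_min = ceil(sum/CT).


Formula: N_min = ceil(Sum of Task Times / Cycle Time)
N_min = ceil(185 min / 25 min) = ceil(7.4)
N_min = 8 stations

8


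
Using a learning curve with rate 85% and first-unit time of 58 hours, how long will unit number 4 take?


Formula: T_n = T_1 * (learning_rate)^(log2(n)) where learning_rate = rate/100
Doublings = log2(4) = 2
T_n = 58 * 0.85^2
T_n = 58 * 0.7225 = 41.9 hours

41.9 hours
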